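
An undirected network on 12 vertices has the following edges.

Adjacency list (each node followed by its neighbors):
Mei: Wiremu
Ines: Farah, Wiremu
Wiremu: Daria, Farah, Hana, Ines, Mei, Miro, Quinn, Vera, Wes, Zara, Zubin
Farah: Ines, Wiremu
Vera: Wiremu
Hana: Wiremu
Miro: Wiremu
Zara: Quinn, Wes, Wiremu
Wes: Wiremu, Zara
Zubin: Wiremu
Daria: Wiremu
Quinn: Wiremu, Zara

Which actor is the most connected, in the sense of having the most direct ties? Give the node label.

Degrees — Daria:1, Farah:2, Hana:1, Ines:2, Mei:1, Miro:1, Quinn:2, Vera:1, Wes:2, Wiremu:11, Zara:3, Zubin:1.
The maximum is 11, attained only by Wiremu.

Wiremu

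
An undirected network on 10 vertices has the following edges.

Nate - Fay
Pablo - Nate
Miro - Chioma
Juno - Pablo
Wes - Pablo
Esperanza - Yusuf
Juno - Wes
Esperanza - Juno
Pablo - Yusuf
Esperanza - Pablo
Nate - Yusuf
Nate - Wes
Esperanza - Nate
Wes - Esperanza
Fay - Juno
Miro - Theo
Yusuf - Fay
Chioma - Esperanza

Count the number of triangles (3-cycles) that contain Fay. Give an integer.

1

Fay's neighbors: Juno, Nate, and Yusuf.
Neighbor pairs that are themselves tied: Fay–Nate–Yusuf. Each forms one triangle with Fay, for 1 in total.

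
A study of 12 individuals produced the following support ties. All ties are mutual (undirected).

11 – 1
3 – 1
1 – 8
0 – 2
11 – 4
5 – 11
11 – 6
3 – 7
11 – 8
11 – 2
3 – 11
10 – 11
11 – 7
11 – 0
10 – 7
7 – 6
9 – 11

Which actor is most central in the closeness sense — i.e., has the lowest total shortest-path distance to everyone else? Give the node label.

11

Farness (sum of distances to all others) for each node — 0:20, 1:19, 2:20, 3:19, 4:21, 5:21, 6:20, 7:18, 8:20, 9:21, 10:20, 11:11.
The smallest farness is 11, for 11, so 11 has the highest closeness.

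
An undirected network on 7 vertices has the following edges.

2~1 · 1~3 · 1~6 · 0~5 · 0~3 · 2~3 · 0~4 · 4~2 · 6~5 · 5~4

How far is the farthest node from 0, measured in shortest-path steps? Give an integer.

Distances from 0: 1:2, 2:2, 3:1, 4:1, 5:1, 6:2.
The largest is 2 (to 6, 1, and 2), so the eccentricity of 0 is 2.

2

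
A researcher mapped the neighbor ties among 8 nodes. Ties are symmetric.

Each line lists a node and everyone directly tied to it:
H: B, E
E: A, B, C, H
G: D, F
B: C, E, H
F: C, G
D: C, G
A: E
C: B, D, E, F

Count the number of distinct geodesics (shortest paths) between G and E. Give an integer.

The shortest distance is 3. The length-3 paths are: G–D–C–E; G–F–C–E.
That gives 2 distinct shortest paths.

2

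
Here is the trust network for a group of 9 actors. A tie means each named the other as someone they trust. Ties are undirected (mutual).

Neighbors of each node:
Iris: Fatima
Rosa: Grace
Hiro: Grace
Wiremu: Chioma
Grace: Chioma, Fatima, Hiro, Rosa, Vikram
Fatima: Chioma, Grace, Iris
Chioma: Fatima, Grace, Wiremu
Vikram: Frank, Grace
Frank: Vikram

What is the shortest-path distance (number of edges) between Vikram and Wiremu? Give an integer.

3

One shortest route is Vikram – Grace – Chioma – Wiremu, which uses 3 edges, and at distance 2 from Vikram we only reach {Chioma, Fatima, Hiro, Rosa}, which does not include Wiremu. So d(Vikram,Wiremu) = 3.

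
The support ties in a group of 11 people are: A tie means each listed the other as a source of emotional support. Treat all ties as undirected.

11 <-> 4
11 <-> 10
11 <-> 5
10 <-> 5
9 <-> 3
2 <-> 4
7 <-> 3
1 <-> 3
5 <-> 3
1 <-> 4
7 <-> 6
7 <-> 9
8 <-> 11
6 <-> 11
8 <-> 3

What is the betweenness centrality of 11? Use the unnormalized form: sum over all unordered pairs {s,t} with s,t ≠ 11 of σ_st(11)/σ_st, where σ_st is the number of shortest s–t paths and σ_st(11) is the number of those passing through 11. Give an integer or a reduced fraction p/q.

Pairs whose geodesics pass through 11 — 10–8: 1; 10–1: 1/2; 10–4: 1; 10–2: 1; 10–6: 1; 10–7: 1/2; 8–4: 1; 8–2: 1; 8–5: 1/2; 8–6: 1; 1–6: 1/2; 4–5: 1; 4–6: 1; 4–7: 1/2 … (+4 more pairs).
All other pairs contribute 0.
Summing the contributions gives betweenness(11) = 15.

15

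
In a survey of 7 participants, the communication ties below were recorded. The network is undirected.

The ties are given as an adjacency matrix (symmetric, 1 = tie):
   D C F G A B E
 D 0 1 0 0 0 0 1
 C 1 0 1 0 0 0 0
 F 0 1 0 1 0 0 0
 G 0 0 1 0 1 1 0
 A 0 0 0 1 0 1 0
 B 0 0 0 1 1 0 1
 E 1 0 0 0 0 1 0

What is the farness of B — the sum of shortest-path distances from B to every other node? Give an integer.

10

Distances from B: A:1, C:3, D:2, E:1, F:2, G:1.
Sum = 1 + 3 + 2 + 1 + 2 + 1 = 10.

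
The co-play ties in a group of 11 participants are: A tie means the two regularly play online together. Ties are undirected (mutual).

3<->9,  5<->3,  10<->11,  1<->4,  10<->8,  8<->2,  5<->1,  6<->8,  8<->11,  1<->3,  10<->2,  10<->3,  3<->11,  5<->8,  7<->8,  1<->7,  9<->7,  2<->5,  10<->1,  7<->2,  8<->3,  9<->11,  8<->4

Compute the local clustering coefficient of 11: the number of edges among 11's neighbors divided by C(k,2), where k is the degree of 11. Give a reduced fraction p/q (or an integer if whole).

11's neighbors: 3, 8, 9, and 10 (k = 4).
Possible neighbor pairs: C(4,2) = 6. Edges among them: 3–8, 3–9, 3–10, 8–10 → e = 4.
Clustering(11) = 4/6 = 2/3.

2/3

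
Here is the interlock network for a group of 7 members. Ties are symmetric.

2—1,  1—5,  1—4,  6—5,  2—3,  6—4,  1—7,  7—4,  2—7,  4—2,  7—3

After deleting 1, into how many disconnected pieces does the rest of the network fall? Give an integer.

1

1's neighbors (2, 4, 5, and 7) remain reachable from one another through other ties, so the rest of the network stays in one piece.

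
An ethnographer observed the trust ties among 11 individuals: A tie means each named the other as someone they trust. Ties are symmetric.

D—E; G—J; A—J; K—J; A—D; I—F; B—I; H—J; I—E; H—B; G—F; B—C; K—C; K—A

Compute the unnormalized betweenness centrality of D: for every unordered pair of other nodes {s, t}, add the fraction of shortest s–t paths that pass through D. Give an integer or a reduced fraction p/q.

4

Pairs whose geodesics pass through D — K–E: 1; A–E: 1; A–I: 1; E–J: 1.
All other pairs contribute 0.
Summing the contributions gives betweenness(D) = 4.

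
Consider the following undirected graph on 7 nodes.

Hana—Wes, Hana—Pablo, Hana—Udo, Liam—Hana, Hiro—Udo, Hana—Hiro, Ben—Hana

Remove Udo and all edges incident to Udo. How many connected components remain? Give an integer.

Udo's neighbors (Hana and Hiro) remain reachable from one another through other ties, so the rest of the network stays in one piece.

1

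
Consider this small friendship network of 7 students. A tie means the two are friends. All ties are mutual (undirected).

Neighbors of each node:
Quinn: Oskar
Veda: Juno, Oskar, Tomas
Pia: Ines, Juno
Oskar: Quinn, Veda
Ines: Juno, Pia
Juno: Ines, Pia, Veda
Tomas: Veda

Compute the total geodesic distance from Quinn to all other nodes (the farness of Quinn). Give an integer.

Distances from Quinn: Ines:4, Juno:3, Oskar:1, Pia:4, Tomas:3, Veda:2.
Sum = 4 + 3 + 1 + 4 + 3 + 2 = 17.

17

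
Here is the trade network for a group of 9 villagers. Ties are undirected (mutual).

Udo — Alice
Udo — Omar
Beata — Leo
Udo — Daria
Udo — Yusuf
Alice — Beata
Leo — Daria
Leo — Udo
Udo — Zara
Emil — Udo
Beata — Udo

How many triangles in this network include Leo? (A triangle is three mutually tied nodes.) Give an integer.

Leo's neighbors: Beata, Daria, and Udo.
Neighbor pairs that are themselves tied: Leo–Beata–Udo; Leo–Daria–Udo. Each forms one triangle with Leo, for 2 in total.

2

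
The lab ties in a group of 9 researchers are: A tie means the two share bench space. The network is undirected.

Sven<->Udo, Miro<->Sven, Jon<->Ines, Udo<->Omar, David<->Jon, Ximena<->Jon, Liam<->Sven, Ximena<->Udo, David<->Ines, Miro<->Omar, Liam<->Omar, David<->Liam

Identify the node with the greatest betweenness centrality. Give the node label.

Unnormalized betweenness of each node: David:41/6, Ines:0, Jon:11/3, Liam:17/2, Miro:1/3, Omar:25/6, Sven:25/6, Udo:11/2, Ximena:23/6.
Liam has the largest value, 17/2, making it the main broker — the node through which the most shortest paths run.

Liam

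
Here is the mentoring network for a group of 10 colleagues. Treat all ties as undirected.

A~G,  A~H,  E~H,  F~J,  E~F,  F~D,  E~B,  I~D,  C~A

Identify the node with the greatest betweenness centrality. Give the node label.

E

Unnormalized betweenness of each node: A:15, B:0, C:0, D:8, E:24, F:20, G:0, H:18, I:0, J:0.
E has the largest value, 24, making it the main broker — the node through which the most shortest paths run.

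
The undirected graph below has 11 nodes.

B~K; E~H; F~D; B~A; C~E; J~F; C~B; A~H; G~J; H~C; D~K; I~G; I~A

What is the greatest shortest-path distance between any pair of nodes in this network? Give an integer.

Eccentricity of each node (its greatest distance to any other): A:4, B:4, C:5, D:4, E:5, F:5, G:4, H:5, I:4, J:5, K:4.
The maximum eccentricity is 5, realized for instance by the pair E–J via E – H – A – I – G – J. So the diameter is 5.

5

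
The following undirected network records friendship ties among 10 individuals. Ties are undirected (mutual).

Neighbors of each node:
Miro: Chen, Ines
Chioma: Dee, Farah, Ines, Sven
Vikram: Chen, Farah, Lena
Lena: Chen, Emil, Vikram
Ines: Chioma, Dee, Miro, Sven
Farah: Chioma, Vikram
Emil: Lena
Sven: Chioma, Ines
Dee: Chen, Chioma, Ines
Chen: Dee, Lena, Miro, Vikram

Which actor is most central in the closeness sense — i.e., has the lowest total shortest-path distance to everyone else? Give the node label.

Farness (sum of distances to all others) for each node — Chen:15, Chioma:17, Dee:16, Emil:27, Farah:18, Ines:18, Lena:19, Miro:18, Sven:23, Vikram:17.
The smallest farness is 15, for Chen, so Chen has the highest closeness.

Chen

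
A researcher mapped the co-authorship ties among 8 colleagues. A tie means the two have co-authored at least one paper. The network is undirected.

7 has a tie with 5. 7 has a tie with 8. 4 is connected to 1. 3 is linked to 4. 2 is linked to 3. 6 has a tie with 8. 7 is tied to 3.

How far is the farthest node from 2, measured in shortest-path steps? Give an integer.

4

Distances from 2: 1:3, 3:1, 4:2, 5:3, 6:4, 7:2, 8:3.
The largest is 4 (to 6), so the eccentricity of 2 is 4.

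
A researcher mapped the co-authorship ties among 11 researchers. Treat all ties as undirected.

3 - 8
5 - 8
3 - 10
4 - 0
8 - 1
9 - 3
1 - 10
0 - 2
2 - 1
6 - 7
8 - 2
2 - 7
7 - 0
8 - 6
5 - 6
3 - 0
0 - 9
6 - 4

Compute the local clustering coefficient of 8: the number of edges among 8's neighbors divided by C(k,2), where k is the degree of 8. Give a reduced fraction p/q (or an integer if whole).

1/5

8's neighbors: 1, 2, 3, 5, and 6 (k = 5).
Possible neighbor pairs: C(5,2) = 10. Edges among them: 1–2, 5–6 → e = 2.
Clustering(8) = 2/10 = 1/5.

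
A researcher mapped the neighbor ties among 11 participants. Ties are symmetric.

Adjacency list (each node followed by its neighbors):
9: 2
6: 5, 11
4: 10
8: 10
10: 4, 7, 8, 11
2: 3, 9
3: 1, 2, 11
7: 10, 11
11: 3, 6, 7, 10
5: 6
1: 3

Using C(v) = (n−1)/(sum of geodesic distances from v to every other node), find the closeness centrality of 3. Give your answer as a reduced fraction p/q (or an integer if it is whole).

1/2

Distances from 3: 1:1, 2:1, 4:3, 5:3, 6:2, 7:2, 8:3, 9:2, 10:2, 11:1. Sum = 20.
n = 11, so closeness = 10/20 = 1/2.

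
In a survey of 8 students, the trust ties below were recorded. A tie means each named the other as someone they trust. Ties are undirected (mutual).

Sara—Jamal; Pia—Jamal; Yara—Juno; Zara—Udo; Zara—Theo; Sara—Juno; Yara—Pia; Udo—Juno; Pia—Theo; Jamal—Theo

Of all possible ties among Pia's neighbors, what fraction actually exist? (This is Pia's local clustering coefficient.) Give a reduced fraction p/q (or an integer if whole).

Pia's neighbors: Jamal, Theo, and Yara (k = 3).
Possible neighbor pairs: C(3,2) = 3. Edges among them: Jamal–Theo → e = 1.
Clustering(Pia) = 1/3.

1/3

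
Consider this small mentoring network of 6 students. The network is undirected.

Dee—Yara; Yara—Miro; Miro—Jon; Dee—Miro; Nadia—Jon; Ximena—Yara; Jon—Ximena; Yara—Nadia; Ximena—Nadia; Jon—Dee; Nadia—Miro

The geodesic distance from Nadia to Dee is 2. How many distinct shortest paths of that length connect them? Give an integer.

The shortest distance is 2. The length-2 paths are: Nadia–Miro–Dee; Nadia–Yara–Dee; Nadia–Jon–Dee.
That gives 3 distinct shortest paths.

3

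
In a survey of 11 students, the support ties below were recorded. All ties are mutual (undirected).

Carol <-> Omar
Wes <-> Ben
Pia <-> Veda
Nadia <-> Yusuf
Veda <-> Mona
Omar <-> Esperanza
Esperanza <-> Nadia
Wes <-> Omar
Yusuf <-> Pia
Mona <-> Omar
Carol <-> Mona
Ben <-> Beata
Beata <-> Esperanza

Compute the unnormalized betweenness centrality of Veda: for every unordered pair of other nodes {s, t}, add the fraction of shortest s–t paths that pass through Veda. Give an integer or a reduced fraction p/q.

6

Pairs whose geodesics pass through Veda — Yusuf–Mona: 1; Yusuf–Carol: 1/2; Pia–Mona: 1; Pia–Carol: 1; Pia–Omar: 1; Pia–Wes: 1; Pia–Ben: 1/2.
All other pairs contribute 0.
Summing the contributions gives betweenness(Veda) = 6.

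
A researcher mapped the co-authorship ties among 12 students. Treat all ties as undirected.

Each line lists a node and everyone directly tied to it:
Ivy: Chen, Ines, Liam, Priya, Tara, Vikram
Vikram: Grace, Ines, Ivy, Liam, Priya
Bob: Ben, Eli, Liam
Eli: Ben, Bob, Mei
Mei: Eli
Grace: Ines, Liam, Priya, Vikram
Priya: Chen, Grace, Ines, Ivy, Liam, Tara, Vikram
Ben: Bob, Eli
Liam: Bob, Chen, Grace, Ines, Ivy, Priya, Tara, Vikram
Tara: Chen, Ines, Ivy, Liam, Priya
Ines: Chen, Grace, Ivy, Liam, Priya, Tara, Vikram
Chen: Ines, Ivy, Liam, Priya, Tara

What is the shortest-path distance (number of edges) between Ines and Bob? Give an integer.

One shortest route is Ines – Liam – Bob, which uses 2 edges, and Ines and Bob are not directly tied, so nothing shorter exists. So d(Ines,Bob) = 2.

2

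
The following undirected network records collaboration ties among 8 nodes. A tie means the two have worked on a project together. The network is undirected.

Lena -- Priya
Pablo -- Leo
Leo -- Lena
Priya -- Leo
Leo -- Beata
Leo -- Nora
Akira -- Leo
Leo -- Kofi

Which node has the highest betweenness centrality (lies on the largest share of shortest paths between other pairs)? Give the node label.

Unnormalized betweenness of each node: Akira:0, Beata:0, Kofi:0, Lena:0, Leo:20, Nora:0, Pablo:0, Priya:0.
Leo has the largest value, 20, making it the main broker — the node through which the most shortest paths run.

Leo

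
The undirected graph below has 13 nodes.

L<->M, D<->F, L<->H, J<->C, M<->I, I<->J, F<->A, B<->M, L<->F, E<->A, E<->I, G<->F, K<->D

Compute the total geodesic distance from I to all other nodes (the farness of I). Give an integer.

30

Distances from I: A:2, B:2, C:2, D:4, E:1, F:3, G:4, H:3, J:1, K:5, L:2, M:1.
Sum = 2 + 2 + 2 + 4 + 1 + 3 + 4 + 3 + 1 + 5 + 2 + 1 = 30.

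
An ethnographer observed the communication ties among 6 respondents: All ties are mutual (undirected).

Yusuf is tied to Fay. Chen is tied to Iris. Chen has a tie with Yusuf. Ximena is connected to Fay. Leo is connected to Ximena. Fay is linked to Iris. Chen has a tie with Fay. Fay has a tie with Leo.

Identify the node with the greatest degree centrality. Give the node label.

Fay

Degrees — Chen:3, Fay:5, Iris:2, Leo:2, Ximena:2, Yusuf:2.
The maximum is 5, attained only by Fay.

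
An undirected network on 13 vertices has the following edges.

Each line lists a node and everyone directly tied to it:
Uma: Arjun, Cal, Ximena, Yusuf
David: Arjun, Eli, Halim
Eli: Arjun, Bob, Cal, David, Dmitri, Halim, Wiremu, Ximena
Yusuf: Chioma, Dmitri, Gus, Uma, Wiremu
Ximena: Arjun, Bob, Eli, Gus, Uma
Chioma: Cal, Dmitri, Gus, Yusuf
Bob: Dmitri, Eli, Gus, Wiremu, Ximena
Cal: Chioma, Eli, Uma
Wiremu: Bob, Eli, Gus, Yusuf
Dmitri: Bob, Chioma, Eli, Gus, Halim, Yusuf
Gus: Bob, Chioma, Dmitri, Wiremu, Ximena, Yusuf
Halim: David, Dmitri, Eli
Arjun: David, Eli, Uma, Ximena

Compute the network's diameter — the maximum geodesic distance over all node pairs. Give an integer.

3

Eccentricity of each node (its greatest distance to any other): Arjun:3, Bob:2, Cal:2, Chioma:3, David:3, Dmitri:2, Eli:2, Gus:3, Halim:3, Uma:3, Wiremu:2, Ximena:2, Yusuf:3.
The maximum eccentricity is 3, realized for instance by the pair David–Chioma via David – Halim – Dmitri – Chioma. So the diameter is 3.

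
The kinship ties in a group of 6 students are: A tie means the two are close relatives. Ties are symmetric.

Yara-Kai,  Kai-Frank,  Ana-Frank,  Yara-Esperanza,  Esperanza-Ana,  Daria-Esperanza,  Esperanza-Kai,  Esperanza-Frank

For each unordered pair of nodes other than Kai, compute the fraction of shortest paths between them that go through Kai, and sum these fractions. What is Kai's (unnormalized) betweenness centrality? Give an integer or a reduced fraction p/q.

Pairs whose geodesics pass through Kai — Yara–Frank: 1/2.
All other pairs contribute 0.
Summing the contributions gives betweenness(Kai) = 1/2.

1/2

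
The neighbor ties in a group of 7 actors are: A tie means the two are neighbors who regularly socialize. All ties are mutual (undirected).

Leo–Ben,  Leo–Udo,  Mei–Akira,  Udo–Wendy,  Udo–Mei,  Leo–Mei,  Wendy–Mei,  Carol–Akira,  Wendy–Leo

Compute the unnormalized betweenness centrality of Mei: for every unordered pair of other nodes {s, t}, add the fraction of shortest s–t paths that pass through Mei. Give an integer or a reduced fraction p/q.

Pairs whose geodesics pass through Mei — Wendy–Akira: 1; Wendy–Carol: 1; Udo–Akira: 1; Udo–Carol: 1; Leo–Akira: 1; Leo–Carol: 1; Ben–Akira: 1; Ben–Carol: 1.
All other pairs contribute 0.
Summing the contributions gives betweenness(Mei) = 8.

8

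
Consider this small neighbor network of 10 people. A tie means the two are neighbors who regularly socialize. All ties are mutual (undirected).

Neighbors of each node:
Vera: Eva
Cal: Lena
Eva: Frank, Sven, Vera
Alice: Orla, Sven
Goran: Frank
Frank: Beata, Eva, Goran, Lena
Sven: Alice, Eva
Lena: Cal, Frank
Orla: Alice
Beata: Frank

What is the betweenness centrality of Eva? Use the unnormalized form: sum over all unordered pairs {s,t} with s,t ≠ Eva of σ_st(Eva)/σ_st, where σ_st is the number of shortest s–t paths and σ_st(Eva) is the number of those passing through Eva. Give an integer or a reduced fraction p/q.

Pairs whose geodesics pass through Eva — Orla–Beata: 1; Orla–Goran: 1; Orla–Lena: 1; Orla–Frank: 1; Orla–Vera: 1; Orla–Cal: 1; Beata–Alice: 1; Beata–Sven: 1; Beata–Vera: 1; Alice–Goran: 1; Alice–Lena: 1; Alice–Frank: 1; Alice–Vera: 1; Alice–Cal: 1 … (+9 more pairs).
All other pairs contribute 0.
Summing the contributions gives betweenness(Eva) = 23.

23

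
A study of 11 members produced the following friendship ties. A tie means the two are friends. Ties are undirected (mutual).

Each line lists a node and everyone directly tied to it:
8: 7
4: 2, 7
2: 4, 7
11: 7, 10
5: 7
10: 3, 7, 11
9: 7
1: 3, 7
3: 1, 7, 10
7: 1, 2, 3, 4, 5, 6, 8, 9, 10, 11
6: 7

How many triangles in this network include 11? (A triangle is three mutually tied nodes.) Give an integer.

11's neighbors: 7 and 10.
Neighbor pairs that are themselves tied: 11–7–10. Each forms one triangle with 11, for 1 in total.

1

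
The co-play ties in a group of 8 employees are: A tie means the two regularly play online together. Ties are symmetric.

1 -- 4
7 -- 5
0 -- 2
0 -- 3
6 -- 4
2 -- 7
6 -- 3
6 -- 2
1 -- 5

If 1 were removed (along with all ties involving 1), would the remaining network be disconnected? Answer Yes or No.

Even without 1, every remaining node can still reach every other (the residual graph is connected), so 1 is not a cut vertex.

No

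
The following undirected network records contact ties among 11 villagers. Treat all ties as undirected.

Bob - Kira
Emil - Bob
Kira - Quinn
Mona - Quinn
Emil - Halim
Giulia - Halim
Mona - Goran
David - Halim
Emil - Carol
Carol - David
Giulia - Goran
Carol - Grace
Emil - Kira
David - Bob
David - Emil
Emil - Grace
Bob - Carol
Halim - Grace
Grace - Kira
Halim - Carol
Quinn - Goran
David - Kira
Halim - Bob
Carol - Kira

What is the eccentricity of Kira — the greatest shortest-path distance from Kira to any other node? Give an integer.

3

Distances from Kira: Bob:1, Carol:1, David:1, Emil:1, Giulia:3, Goran:2, Grace:1, Halim:2, Mona:2, Quinn:1.
The largest is 3 (to Giulia), so the eccentricity of Kira is 3.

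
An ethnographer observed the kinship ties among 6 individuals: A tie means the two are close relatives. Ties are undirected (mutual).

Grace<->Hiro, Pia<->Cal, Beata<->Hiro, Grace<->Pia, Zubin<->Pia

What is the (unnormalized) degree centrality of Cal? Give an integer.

Cal is directly tied to Pia. That is 1 neighbor, so the degree of Cal is 1.

1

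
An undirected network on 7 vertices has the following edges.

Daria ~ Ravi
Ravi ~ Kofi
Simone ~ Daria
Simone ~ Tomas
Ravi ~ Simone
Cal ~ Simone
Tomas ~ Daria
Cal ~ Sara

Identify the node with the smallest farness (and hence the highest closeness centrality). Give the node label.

Simone

Farness (sum of distances to all others) for each node — Cal:11, Daria:10, Kofi:15, Ravi:10, Sara:16, Simone:8, Tomas:12.
The smallest farness is 8, for Simone, so Simone has the highest closeness.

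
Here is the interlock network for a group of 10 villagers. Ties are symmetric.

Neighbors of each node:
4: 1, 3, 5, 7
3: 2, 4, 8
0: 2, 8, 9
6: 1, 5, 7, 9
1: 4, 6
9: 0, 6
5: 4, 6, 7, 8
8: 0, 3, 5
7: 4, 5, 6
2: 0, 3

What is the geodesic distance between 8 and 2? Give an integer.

2

One shortest route is 8 – 3 – 2, which uses 2 edges, and 8 and 2 are not directly tied, so nothing shorter exists. So d(8,2) = 2.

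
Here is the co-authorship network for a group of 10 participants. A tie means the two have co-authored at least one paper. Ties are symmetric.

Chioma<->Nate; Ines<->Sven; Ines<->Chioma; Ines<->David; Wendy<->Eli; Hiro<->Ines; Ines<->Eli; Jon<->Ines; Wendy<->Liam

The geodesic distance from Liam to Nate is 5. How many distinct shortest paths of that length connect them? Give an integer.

1

The shortest distance is 5, and the only length-5 path is Liam–Wendy–Eli–Ines–Chioma–Nate. So there is exactly 1 shortest path.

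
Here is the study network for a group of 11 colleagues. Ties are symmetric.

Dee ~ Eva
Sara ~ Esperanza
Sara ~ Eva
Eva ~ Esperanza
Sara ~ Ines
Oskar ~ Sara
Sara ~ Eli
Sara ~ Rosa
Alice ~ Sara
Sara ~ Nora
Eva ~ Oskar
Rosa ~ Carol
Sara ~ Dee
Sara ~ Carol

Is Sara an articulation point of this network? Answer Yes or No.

Yes

Removing Sara leaves {Dee, Esperanza, Eva, and Oskar} with no path to {Carol and Rosa}, so the network splits into 6 components. Sara is a cut vertex.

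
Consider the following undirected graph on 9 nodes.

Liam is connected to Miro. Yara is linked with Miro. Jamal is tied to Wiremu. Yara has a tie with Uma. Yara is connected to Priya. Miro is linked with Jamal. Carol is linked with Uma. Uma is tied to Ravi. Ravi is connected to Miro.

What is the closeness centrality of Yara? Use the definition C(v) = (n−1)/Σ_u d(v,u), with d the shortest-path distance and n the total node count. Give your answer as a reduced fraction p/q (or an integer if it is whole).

Distances from Yara: Carol:2, Jamal:2, Liam:2, Miro:1, Priya:1, Ravi:2, Uma:1, Wiremu:3. Sum = 14.
n = 9, so closeness = 8/14 = 4/7.

4/7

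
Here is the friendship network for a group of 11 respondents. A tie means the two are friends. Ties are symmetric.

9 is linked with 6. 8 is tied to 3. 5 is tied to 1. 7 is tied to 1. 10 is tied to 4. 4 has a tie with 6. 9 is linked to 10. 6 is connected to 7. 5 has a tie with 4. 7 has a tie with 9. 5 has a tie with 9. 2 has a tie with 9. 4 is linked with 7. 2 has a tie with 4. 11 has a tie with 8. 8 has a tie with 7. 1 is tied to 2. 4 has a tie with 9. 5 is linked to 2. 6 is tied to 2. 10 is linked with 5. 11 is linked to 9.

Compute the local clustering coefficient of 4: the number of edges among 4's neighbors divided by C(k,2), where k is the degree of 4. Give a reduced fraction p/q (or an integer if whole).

4's neighbors: 2, 5, 6, 7, 9, and 10 (k = 6).
Possible neighbor pairs: C(6,2) = 15. Edges among them: 2–5, 2–6, 2–9, 5–9, 5–10, 6–7, 6–9, 7–9, 9–10 → e = 9.
Clustering(4) = 9/15 = 3/5.

3/5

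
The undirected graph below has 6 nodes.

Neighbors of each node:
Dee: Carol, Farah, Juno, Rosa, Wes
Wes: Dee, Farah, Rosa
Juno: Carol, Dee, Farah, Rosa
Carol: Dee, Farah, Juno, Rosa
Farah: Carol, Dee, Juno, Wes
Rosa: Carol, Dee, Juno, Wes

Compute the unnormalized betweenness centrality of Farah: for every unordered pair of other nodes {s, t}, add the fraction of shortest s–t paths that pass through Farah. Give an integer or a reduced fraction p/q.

Pairs whose geodesics pass through Farah — Wes–Juno: 1/3; Wes–Carol: 1/3.
All other pairs contribute 0.
Summing the contributions gives betweenness(Farah) = 2/3.

2/3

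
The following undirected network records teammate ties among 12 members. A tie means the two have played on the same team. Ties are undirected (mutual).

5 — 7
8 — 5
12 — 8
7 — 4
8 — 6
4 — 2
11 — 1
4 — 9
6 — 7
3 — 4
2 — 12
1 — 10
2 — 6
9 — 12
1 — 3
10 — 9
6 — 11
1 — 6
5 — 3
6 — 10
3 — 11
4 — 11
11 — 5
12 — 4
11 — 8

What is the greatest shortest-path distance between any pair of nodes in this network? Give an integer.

Eccentricity of each node (its greatest distance to any other): 1:3, 2:3, 3:2, 4:2, 5:3, 6:2, 7:2, 8:2, 9:3, 10:3, 11:2, 12:3.
The maximum eccentricity is 3, realized for instance by the pair 10–5 via 10 – 1 – 3 – 5. So the diameter is 3.

3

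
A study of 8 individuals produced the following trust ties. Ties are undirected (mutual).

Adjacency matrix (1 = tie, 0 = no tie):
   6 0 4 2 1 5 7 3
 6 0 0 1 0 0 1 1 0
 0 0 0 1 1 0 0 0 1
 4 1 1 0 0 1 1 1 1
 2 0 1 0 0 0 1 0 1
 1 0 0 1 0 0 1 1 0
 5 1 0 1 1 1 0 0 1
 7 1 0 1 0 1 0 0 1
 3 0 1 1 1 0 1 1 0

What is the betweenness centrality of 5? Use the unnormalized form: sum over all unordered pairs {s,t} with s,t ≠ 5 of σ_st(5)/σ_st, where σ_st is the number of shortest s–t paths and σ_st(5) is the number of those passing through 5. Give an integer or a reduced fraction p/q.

Pairs whose geodesics pass through 5 — 6–2: 1; 6–1: 1/3; 6–3: 1/3; 4–2: 1/3; 2–1: 1; 1–3: 1/3.
All other pairs contribute 0.
Summing the contributions gives betweenness(5) = 10/3.

10/3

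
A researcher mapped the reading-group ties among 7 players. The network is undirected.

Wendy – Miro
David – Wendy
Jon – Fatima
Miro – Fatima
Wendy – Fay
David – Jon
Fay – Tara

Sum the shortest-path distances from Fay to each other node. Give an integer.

12

Distances from Fay: David:2, Fatima:3, Jon:3, Miro:2, Tara:1, Wendy:1.
Sum = 2 + 3 + 3 + 2 + 1 + 1 = 12.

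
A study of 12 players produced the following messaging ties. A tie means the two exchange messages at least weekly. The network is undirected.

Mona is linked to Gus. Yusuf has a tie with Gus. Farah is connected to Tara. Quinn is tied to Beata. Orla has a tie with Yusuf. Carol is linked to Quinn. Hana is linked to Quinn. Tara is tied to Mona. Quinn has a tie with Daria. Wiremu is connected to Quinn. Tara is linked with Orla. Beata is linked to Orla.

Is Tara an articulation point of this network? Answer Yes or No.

Yes

Removing Tara leaves {Beata, Carol, Daria, Gus, Hana, Mona, Orla, Quinn, Wiremu, and Yusuf} with no path to {Farah}, so the network splits into 2 components. Tara is a cut vertex.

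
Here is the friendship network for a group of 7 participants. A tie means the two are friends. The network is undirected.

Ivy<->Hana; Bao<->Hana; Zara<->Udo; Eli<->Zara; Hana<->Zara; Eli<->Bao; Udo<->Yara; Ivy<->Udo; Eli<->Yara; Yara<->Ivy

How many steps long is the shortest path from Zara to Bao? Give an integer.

2

One shortest route is Zara – Eli – Bao, which uses 2 edges, and Zara and Bao are not directly tied, so nothing shorter exists. So d(Zara,Bao) = 2.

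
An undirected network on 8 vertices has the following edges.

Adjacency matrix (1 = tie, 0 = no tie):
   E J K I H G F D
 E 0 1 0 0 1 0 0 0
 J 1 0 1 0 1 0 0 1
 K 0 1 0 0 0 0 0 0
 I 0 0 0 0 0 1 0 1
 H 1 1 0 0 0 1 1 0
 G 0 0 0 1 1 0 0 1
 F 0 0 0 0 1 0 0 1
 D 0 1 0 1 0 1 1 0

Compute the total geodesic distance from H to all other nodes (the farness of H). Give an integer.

Distances from H: D:2, E:1, F:1, G:1, I:2, J:1, K:2.
Sum = 2 + 1 + 1 + 1 + 2 + 1 + 2 = 10.

10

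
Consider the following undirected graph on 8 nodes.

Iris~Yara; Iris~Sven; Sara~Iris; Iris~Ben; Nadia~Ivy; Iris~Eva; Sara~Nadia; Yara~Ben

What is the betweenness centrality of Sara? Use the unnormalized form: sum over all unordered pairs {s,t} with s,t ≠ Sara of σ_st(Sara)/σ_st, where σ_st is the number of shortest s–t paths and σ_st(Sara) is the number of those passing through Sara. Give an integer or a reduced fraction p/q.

10

Pairs whose geodesics pass through Sara — Ivy–Ben: 1; Ivy–Iris: 1; Ivy–Eva: 1; Ivy–Yara: 1; Ivy–Sven: 1; Ben–Nadia: 1; Iris–Nadia: 1; Eva–Nadia: 1; Yara–Nadia: 1; Nadia–Sven: 1.
All other pairs contribute 0.
Summing the contributions gives betweenness(Sara) = 10.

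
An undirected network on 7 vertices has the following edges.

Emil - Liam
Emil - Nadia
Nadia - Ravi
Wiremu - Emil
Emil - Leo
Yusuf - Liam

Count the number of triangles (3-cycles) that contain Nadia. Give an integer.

Nadia's neighbors are Emil and Ravi, but none of them are tied to each other, so no triangle contains Nadia.

0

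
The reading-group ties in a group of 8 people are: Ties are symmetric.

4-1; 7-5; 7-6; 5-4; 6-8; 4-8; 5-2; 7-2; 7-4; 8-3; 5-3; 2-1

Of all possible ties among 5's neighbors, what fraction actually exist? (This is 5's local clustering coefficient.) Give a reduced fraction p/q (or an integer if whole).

5's neighbors: 2, 3, 4, and 7 (k = 4).
Possible neighbor pairs: C(4,2) = 6. Edges among them: 2–7, 4–7 → e = 2.
Clustering(5) = 2/6 = 1/3.

1/3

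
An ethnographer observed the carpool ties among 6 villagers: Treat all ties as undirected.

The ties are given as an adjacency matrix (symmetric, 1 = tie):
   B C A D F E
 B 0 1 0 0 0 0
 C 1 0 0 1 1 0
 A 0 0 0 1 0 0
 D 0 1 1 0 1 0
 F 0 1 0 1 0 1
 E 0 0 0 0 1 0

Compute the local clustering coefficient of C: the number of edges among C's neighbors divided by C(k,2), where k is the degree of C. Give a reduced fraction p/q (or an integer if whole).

1/3

C's neighbors: B, D, and F (k = 3).
Possible neighbor pairs: C(3,2) = 3. Edges among them: D–F → e = 1.
Clustering(C) = 1/3.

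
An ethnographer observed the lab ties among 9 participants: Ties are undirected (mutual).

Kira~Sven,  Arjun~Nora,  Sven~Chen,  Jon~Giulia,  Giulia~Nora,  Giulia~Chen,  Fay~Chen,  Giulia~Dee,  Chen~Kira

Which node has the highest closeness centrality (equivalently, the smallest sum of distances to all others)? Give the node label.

Giulia

Farness (sum of distances to all others) for each node — Arjun:24, Chen:13, Dee:19, Fay:20, Giulia:12, Jon:19, Kira:19, Nora:17, Sven:19.
The smallest farness is 12, for Giulia, so Giulia has the highest closeness.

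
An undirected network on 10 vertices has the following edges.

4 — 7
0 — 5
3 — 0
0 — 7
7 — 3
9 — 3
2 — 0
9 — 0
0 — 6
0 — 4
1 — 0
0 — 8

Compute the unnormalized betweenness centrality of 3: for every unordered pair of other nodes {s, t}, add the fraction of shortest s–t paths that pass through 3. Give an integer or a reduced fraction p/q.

1/2

Pairs whose geodesics pass through 3 — 7–9: 1/2.
All other pairs contribute 0.
Summing the contributions gives betweenness(3) = 1/2.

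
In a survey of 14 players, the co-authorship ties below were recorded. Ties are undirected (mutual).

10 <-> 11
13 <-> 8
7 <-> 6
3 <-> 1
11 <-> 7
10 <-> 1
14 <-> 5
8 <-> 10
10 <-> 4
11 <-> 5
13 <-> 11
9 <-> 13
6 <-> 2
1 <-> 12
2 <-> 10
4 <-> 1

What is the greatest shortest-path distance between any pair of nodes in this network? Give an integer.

5

Eccentricity of each node (its greatest distance to any other): 1:4, 2:4, 3:5, 4:4, 5:4, 6:4, 7:4, 8:4, 9:5, 10:3, 11:3, 12:5, 13:4, 14:5.
The maximum eccentricity is 5, realized for instance by the pair 9–12 via 9 – 13 – 11 – 10 – 1 – 12. So the diameter is 5.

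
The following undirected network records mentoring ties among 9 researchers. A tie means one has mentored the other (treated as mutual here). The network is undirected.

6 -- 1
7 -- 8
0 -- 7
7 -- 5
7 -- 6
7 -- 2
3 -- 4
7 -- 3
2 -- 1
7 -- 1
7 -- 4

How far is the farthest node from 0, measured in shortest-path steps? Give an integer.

Distances from 0: 1:2, 2:2, 3:2, 4:2, 5:2, 6:2, 7:1, 8:2.
The largest is 2 (to 8, 1, 5, 6, 4, 3, and 2), so the eccentricity of 0 is 2.

2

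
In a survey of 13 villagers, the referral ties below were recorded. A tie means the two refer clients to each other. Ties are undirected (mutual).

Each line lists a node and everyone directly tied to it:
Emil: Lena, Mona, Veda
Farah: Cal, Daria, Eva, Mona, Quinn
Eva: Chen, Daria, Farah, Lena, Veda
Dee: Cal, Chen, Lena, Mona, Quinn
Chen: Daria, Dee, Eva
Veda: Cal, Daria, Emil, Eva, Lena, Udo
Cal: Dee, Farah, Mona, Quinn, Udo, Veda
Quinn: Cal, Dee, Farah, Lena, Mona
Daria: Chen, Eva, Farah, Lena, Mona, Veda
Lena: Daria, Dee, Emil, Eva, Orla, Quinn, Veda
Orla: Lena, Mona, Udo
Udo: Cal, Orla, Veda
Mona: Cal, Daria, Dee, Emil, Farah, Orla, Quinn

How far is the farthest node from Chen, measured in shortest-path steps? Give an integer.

Distances from Chen: Cal:2, Daria:1, Dee:1, Emil:3, Eva:1, Farah:2, Lena:2, Mona:2, Orla:3, Quinn:2, Udo:3, Veda:2.
The largest is 3 (to Orla, Emil, and Udo), so the eccentricity of Chen is 3.

3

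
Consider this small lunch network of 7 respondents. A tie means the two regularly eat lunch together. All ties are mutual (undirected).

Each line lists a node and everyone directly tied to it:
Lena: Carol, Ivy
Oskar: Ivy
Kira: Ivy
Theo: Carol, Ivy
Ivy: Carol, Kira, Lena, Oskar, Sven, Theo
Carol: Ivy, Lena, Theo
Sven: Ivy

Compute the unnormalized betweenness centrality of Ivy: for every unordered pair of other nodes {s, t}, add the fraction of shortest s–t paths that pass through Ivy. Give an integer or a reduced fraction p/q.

25/2

Pairs whose geodesics pass through Ivy — Oskar–Sven: 1; Oskar–Carol: 1; Oskar–Kira: 1; Oskar–Lena: 1; Oskar–Theo: 1; Sven–Carol: 1; Sven–Kira: 1; Sven–Lena: 1; Sven–Theo: 1; Carol–Kira: 1; Kira–Lena: 1; Kira–Theo: 1; Lena–Theo: 1/2.
All other pairs contribute 0.
Summing the contributions gives betweenness(Ivy) = 25/2.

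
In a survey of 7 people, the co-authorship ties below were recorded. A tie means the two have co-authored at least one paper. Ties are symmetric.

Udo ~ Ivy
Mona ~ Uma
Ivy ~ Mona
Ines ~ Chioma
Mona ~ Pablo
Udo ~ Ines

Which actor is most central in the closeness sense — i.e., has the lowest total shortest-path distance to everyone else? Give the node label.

Ivy

Farness (sum of distances to all others) for each node — Chioma:20, Ines:15, Ivy:11, Mona:12, Pablo:17, Udo:12, Uma:17.
The smallest farness is 11, for Ivy, so Ivy has the highest closeness.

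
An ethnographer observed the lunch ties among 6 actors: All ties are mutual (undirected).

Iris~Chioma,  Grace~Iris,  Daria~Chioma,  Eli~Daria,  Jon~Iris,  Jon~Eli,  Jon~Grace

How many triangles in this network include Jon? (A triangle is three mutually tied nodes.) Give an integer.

Jon's neighbors: Eli, Grace, and Iris.
Neighbor pairs that are themselves tied: Jon–Grace–Iris. Each forms one triangle with Jon, for 1 in total.

1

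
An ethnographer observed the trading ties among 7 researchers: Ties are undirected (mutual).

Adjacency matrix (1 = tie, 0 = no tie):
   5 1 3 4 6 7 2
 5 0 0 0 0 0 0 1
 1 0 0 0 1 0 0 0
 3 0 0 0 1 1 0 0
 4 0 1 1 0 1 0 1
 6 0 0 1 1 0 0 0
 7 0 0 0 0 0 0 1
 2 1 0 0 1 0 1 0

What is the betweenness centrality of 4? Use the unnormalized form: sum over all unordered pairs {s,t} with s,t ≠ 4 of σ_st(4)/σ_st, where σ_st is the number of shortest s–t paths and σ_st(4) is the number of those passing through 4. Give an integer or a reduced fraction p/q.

Pairs whose geodesics pass through 4 — 5–1: 1; 5–3: 1; 5–6: 1; 1–3: 1; 1–6: 1; 1–7: 1; 1–2: 1; 3–7: 1; 3–2: 1; 6–7: 1; 6–2: 1.
All other pairs contribute 0.
Summing the contributions gives betweenness(4) = 11.

11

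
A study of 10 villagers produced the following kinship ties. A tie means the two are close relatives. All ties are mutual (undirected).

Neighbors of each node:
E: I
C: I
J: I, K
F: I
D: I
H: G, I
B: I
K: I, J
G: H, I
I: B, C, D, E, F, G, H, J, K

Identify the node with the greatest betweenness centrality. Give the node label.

I

Unnormalized betweenness of each node: B:0, C:0, D:0, E:0, F:0, G:0, H:0, I:34, J:0, K:0.
I has the largest value, 34, making it the main broker — the node through which the most shortest paths run.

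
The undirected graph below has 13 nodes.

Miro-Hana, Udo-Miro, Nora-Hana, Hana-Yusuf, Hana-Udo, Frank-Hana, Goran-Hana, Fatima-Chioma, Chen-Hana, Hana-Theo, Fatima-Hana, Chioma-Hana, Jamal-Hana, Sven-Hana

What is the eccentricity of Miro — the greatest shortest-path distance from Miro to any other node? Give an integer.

Distances from Miro: Chen:2, Chioma:2, Fatima:2, Frank:2, Goran:2, Hana:1, Jamal:2, Nora:2, Sven:2, Theo:2, Udo:1, Yusuf:2.
The largest is 2 (to Jamal, Chioma, Sven, Chen, Goran, Nora, Theo, Frank, Fatima, and Yusuf), so the eccentricity of Miro is 2.

2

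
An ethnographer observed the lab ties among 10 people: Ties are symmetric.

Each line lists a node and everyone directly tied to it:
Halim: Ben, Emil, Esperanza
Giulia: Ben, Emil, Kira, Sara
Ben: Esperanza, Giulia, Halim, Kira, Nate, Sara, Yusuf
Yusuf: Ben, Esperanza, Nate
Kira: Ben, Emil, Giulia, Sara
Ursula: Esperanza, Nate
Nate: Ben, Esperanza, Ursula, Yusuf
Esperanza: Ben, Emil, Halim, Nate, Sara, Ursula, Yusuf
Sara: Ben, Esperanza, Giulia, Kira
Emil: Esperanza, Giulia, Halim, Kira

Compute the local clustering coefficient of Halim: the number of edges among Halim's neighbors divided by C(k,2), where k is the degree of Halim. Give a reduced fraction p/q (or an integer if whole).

Halim's neighbors: Ben, Emil, and Esperanza (k = 3).
Possible neighbor pairs: C(3,2) = 3. Edges among them: Ben–Esperanza, Emil–Esperanza → e = 2.
Clustering(Halim) = 2/3.

2/3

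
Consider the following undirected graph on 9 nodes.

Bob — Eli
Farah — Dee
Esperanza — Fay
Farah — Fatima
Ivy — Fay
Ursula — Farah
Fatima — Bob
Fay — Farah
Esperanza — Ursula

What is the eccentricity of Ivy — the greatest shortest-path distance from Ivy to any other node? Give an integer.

5

Distances from Ivy: Bob:4, Dee:3, Eli:5, Esperanza:2, Farah:2, Fatima:3, Fay:1, Ursula:3.
The largest is 5 (to Eli), so the eccentricity of Ivy is 5.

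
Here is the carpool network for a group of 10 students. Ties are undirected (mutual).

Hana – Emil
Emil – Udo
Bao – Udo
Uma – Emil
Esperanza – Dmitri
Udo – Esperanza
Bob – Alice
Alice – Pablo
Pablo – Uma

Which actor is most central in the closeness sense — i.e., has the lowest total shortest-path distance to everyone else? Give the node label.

Farness (sum of distances to all others) for each node — Alice:31, Bao:29, Bob:39, Dmitri:35, Emil:19, Esperanza:27, Hana:27, Pablo:25, Udo:21, Uma:21.
The smallest farness is 19, for Emil, so Emil has the highest closeness.

Emil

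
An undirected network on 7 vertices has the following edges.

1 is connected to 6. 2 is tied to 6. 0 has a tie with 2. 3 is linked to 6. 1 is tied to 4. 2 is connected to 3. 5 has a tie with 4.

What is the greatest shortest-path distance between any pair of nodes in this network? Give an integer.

Eccentricity of each node (its greatest distance to any other): 0:5, 1:3, 2:4, 3:4, 4:4, 5:5, 6:3.
The maximum eccentricity is 5, realized for instance by the pair 5–0 via 5 – 4 – 1 – 6 – 2 – 0. So the diameter is 5.

5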